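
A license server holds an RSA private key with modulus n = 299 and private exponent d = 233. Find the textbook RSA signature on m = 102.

Squares mod 299: m^1≡102, m^2≡238, m^4≡133, m^8≡48, m^16≡211, m^32≡269, m^64≡3, m^128≡9
233 = 128 + 64 + 32 + 8 + 1, so m^233 ≡ 9·3·269·48·102 ≡ 176 (mod 299)

176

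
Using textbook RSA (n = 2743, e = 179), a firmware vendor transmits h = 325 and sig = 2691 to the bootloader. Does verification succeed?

fails

Squares mod 2743: sig^1≡2691, sig^2≡2704, sig^4≡1521, sig^8≡1092, sig^16≡2002, sig^32≡481, sig^64≡949, sig^128≡897
179 = 128 + 32 + 16 + 2 + 1, so sig^179 ≡ 897·481·2002·2704·2691 ≡ 650 (mod 2743)
sig^179 mod 2743 = 650, but h = 325.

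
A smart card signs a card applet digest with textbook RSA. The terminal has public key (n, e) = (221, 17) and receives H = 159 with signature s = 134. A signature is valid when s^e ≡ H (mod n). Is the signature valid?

Squares mod 221: s^1≡134, s^2≡55, s^4≡152, s^8≡120, s^16≡35
17 = 16 + 1, so s^17 ≡ 35·134 ≡ 49 (mod 221)
The recovered value 49 does not match the digest 159.

invalid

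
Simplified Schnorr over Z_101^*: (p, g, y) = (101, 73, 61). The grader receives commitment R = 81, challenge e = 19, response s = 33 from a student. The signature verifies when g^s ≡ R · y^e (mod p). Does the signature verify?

does not verify

g^s mod p:
73^2 = 5329 ≡ 77
73^4 ≡ 77^2 = 5929 ≡ 71
73^8 ≡ 71^2 = 5041 ≡ 92
73^16 ≡ 92^2 = 8464 ≡ 81
73^32 ≡ 81^2 = 6561 ≡ 97
33 = 32 + 1, so 73^33 ≡ 97·73 ≡ 11 (mod 101)
R · y^e mod p:
61^2 = 3721 ≡ 85
61^4 ≡ 85^2 = 7225 ≡ 54
61^8 ≡ 54^2 = 2916 ≡ 88
61^16 ≡ 88^2 = 7744 ≡ 68
19 = 16 + 2 + 1, so 61^19 ≡ 68·85·61 ≡ 90 (mod 101)
81·90 = 7290 ≡ 18 (mod 101)
11 ≠ 18; the check fails.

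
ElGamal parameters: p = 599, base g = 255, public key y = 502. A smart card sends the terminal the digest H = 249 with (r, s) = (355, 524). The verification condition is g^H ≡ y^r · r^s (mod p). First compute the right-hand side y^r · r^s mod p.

72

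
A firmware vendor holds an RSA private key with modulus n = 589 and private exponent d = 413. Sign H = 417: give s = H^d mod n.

H^2 ≡ 417^2 = 173889 ≡ 134
H^4 ≡ 134^2 = 17956 ≡ 286
H^8 ≡ 286^2 = 81796 ≡ 514
H^16 ≡ 514^2 = 264196 ≡ 324
H^32 ≡ 324^2 = 104976 ≡ 134
H^64 ≡ 134^2 = 17956 ≡ 286
H^128 ≡ 286^2 = 81796 ≡ 514
H^256 ≡ 514^2 = 264196 ≡ 324
413 = 256 + 128 + 16 + 8 + 4 + 1, so H^413 ≡ 324·514·324·514·286·417 ≡ 18 (mod 589)

18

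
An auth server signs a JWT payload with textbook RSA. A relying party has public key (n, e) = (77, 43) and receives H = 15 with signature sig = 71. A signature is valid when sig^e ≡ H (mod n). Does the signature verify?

verifies

sig^43 mod 77 = 15
15 = H, so the signature checks out.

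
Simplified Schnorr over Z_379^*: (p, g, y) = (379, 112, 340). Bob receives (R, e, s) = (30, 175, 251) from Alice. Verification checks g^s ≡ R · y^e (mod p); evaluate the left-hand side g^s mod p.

112^2 = 12544 ≡ 37
112^4 ≡ 37^2 = 1369 ≡ 232
112^8 ≡ 232^2 = 53824 ≡ 6
112^16 ≡ 6^2 = 36
112^32 ≡ 36^2 = 1296 ≡ 159
112^64 ≡ 159^2 = 25281 ≡ 267
112^128 ≡ 267^2 = 71289 ≡ 37
251 = 128 + 64 + 32 + 16 + 8 + 2 + 1, so 112^251 ≡ 37·267·159·36·6·37·112 ≡ 44 (mod 379)

44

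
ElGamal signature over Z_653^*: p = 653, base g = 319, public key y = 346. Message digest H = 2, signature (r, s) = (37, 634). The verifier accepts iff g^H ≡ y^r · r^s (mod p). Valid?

Left side g^H mod p:
319^2 = 101761 ≡ 546
Right side y^r · r^s mod p:
346^2 = 119716 ≡ 217
346^4 ≡ 217^2 = 47089 ≡ 73
346^8 ≡ 73^2 = 5329 ≡ 105
346^16 ≡ 105^2 = 11025 ≡ 577
346^32 ≡ 577^2 = 332929 ≡ 552
37 = 32 + 4 + 1, so 346^37 ≡ 552·73·346 ≡ 213 (mod 653)
37^2 = 1369 ≡ 63
37^4 ≡ 63^2 = 3969 ≡ 51
37^8 ≡ 51^2 = 2601 ≡ 642
37^16 ≡ 642^2 = 412164 ≡ 121
37^32 ≡ 121^2 = 14641 ≡ 275
37^64 ≡ 275^2 = 75625 ≡ 530
37^128 ≡ 530^2 = 280900 ≡ 110
37^256 ≡ 110^2 = 12100 ≡ 346
37^512 ≡ 346^2 = 119716 ≡ 217
634 = 512 + 64 + 32 + 16 + 8 + 2, so 37^634 ≡ 217·530·275·121·642·63 ≡ 420 (mod 653)
213·420 = 89460 ≡ 652 (mod 653)
546 ≠ 652, so verification fails.

no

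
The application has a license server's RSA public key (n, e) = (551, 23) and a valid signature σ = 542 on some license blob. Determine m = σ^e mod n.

516

σ^2 ≡ 542^2 = 293764 ≡ 81
σ^4 ≡ 81^2 = 6561 ≡ 500
σ^8 ≡ 500^2 = 250000 ≡ 397
σ^16 ≡ 397^2 = 157609 ≡ 23
23 = 16 + 4 + 2 + 1, so σ^23 ≡ 23·500·81·542 ≡ 516 (mod 551)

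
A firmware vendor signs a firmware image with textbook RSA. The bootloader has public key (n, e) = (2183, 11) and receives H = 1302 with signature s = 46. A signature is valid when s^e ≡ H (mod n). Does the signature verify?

s^2 ≡ 46^2 = 2116
s^4 ≡ 2116^2 = 4477456 ≡ 123
s^8 ≡ 123^2 = 15129 ≡ 2031
11 = 8 + 2 + 1, so s^11 ≡ 2031·2116·46 ≡ 1302 (mod 2183)
Since 1302 equals the digest 1302, verification succeeds.

verifies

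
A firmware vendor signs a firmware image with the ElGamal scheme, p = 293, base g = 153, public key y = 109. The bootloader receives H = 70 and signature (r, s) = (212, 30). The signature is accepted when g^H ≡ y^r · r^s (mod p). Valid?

no

Left side g^H mod p:
153^2 = 23409 ≡ 262
153^4 ≡ 262^2 = 68644 ≡ 82
153^8 ≡ 82^2 = 6724 ≡ 278
153^16 ≡ 278^2 = 77284 ≡ 225
153^32 ≡ 225^2 = 50625 ≡ 229
153^64 ≡ 229^2 = 52441 ≡ 287
70 = 64 + 4 + 2, so 153^70 ≡ 287·82·262 ≡ 16 (mod 293)
Right side y^r · r^s mod p:
109^2 = 11881 ≡ 161
109^4 ≡ 161^2 = 25921 ≡ 137
109^8 ≡ 137^2 = 18769 ≡ 17
109^16 ≡ 17^2 = 289
109^32 ≡ 289^2 = 83521 ≡ 16
109^64 ≡ 16^2 = 256
109^128 ≡ 256^2 = 65536 ≡ 197
212 = 128 + 64 + 16 + 4, so 109^212 ≡ 197·256·289·137 ≡ 196 (mod 293)
212^2 = 44944 ≡ 115
212^4 ≡ 115^2 = 13225 ≡ 40
212^8 ≡ 40^2 = 1600 ≡ 135
212^16 ≡ 135^2 = 18225 ≡ 59
30 = 16 + 8 + 4 + 2, so 212^30 ≡ 59·135·40·115 ≡ 229 (mod 293)
196·229 = 44884 ≡ 55 (mod 293)
16 ≠ 55, so verification fails.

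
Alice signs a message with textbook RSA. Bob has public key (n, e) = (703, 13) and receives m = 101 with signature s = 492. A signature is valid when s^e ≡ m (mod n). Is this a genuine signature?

forged

s^2 ≡ 492^2 = 242064 ≡ 232
s^4 ≡ 232^2 = 53824 ≡ 396
s^8 ≡ 396^2 = 156816 ≡ 47
13 = 8 + 4 + 1, so s^13 ≡ 47·396·492 ≡ 529 (mod 703)
s^13 mod 703 = 529, but m = 101.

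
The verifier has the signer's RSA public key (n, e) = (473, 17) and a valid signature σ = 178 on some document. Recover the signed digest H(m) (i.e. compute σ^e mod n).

σ^2 ≡ 178^2 = 31684 ≡ 466
σ^4 ≡ 466^2 = 217156 ≡ 49
σ^8 ≡ 49^2 = 2401 ≡ 36
σ^16 ≡ 36^2 = 1296 ≡ 350
17 = 16 + 1, so σ^17 ≡ 350·178 ≡ 337 (mod 473)

337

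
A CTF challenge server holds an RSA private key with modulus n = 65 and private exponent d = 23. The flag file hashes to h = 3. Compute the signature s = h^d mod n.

22

h^2 ≡ 3^2 = 9
h^4 ≡ 9^2 = 81 ≡ 16
h^8 ≡ 16^2 = 256 ≡ 61
h^16 ≡ 61^2 = 3721 ≡ 16
23 = 16 + 4 + 2 + 1, so h^23 ≡ 16·16·9·3 ≡ 22 (mod 65)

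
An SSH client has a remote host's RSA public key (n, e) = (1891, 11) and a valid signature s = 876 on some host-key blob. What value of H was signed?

s^2 ≡ 876^2 = 767376 ≡ 1521
s^4 ≡ 1521^2 = 2313441 ≡ 748
s^8 ≡ 748^2 = 559504 ≡ 1659
11 = 8 + 2 + 1, so s^11 ≡ 1659·1521·876 ≡ 225 (mod 1891)

225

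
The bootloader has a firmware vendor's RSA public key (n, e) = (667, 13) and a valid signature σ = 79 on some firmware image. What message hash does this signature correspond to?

Squares mod 667: σ^1≡79, σ^2≡238, σ^4≡616, σ^8≡600
13 = 8 + 4 + 1, so σ^13 ≡ 600·616·79 ≡ 475 (mod 667)

475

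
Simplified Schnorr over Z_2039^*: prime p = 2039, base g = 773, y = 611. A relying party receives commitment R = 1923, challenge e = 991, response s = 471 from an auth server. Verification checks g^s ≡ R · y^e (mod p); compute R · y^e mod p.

Squares mod 2039: 611^1≡611, 611^2≡184, 611^4≡1232, 611^8≡808, 611^16≡384, 611^32≡648, 611^64≡1909, 611^128≡588, 611^256≡1153, 611^512≡2020
991 = 512 + 256 + 128 + 64 + 16 + 8 + 4 + 2 + 1, so 611^991 ≡ 2020·1153·588·1909·384·808·1232·184·611 ≡ 1764 (mod 2039)
R · y^e ≡ 1923·1764 = 3392172 ≡ 1315 (mod 2039)

1315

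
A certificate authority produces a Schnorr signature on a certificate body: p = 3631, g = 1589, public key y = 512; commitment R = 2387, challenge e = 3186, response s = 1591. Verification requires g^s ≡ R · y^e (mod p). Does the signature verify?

g^s mod p:
Squares mod 3631: 1589^1≡1589, 1589^2≡1376, 1589^4≡1625, 1589^8≡888, 1589^16≡617, 1589^32≡3065, 1589^64≡828, 1589^128≡2956, 1589^256≡1750, 1589^512≡1567, 1589^1024≡933
1591 = 1024 + 512 + 32 + 16 + 4 + 2 + 1, so 1589^1591 ≡ 933·1567·3065·617·1625·1376·1589 ≡ 1838 (mod 3631)
R · y^e mod p:
Squares mod 3631: 512^1≡512, 512^2≡712, 512^4≡2235, 512^8≡2600, 512^16≡2709, 512^32≡430, 512^64≡3350, 512^128≡2710, 512^256≡2218, 512^512≡3150, 512^1024≡2608, 512^2048≡801
3186 = 2048 + 1024 + 64 + 32 + 16 + 2, so 512^3186 ≡ 801·2608·3350·430·2709·712 ≡ 2204 (mod 3631)
2387·2204 = 5260948 ≡ 3260 (mod 3631)
1838 ≠ 3260; the check fails.

does not verify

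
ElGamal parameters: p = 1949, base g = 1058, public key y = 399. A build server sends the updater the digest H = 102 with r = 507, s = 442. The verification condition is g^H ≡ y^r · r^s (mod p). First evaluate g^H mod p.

1665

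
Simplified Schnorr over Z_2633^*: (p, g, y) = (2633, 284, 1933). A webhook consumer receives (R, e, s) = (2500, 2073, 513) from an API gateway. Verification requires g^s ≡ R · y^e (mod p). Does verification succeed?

g^s mod p:
284^2 = 80656 ≡ 1666
284^4 ≡ 1666^2 = 2775556 ≡ 374
284^8 ≡ 374^2 = 139876 ≡ 327
284^16 ≡ 327^2 = 106929 ≡ 1609
284^32 ≡ 1609^2 = 2588881 ≡ 642
284^64 ≡ 642^2 = 412164 ≡ 1416
284^128 ≡ 1416^2 = 2005056 ≡ 1343
284^256 ≡ 1343^2 = 1803649 ≡ 44
284^512 ≡ 44^2 = 1936
513 = 512 + 1, so 284^513 ≡ 1936·284 ≡ 2160 (mod 2633)
R · y^e mod p:
1933^2 = 3736489 ≡ 262
1933^4 ≡ 262^2 = 68644 ≡ 186
1933^8 ≡ 186^2 = 34596 ≡ 367
1933^16 ≡ 367^2 = 134689 ≡ 406
1933^32 ≡ 406^2 = 164836 ≡ 1590
1933^64 ≡ 1590^2 = 2528100 ≡ 420
1933^128 ≡ 420^2 = 176400 ≡ 2622
1933^256 ≡ 2622^2 = 6874884 ≡ 121
1933^512 ≡ 121^2 = 14641 ≡ 1476
1933^1024 ≡ 1476^2 = 2178576 ≡ 1085
1933^2048 ≡ 1085^2 = 1177225 ≡ 274
2073 = 2048 + 16 + 8 + 1, so 1933^2073 ≡ 274·406·367·1933 ≡ 1033 (mod 2633)
2500·1033 = 2582500 ≡ 2160 (mod 2633)
2160 ≡ 2160 (mod 2633); signature holds.

passes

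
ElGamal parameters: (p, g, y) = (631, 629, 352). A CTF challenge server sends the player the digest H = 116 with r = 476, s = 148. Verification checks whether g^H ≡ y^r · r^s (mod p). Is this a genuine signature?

genuine

Left side g^H mod p:
629^2 = 395641 ≡ 4
629^4 ≡ 4^2 = 16
629^8 ≡ 16^2 = 256
629^16 ≡ 256^2 = 65536 ≡ 543
629^32 ≡ 543^2 = 294849 ≡ 172
629^64 ≡ 172^2 = 29584 ≡ 558
116 = 64 + 32 + 16 + 4, so 629^116 ≡ 558·172·543·16 ≡ 121 (mod 631)
Right side y^r · r^s mod p:
352^2 = 123904 ≡ 228
352^4 ≡ 228^2 = 51984 ≡ 242
352^8 ≡ 242^2 = 58564 ≡ 512
352^16 ≡ 512^2 = 262144 ≡ 279
352^32 ≡ 279^2 = 77841 ≡ 228
352^64 ≡ 228^2 = 51984 ≡ 242
352^128 ≡ 242^2 = 58564 ≡ 512
352^256 ≡ 512^2 = 262144 ≡ 279
476 = 256 + 128 + 64 + 16 + 8 + 4, so 352^476 ≡ 279·512·242·279·512·242 ≡ 279 (mod 631)
476^2 = 226576 ≡ 47
476^4 ≡ 47^2 = 2209 ≡ 316
476^8 ≡ 316^2 = 99856 ≡ 158
476^16 ≡ 158^2 = 24964 ≡ 355
476^32 ≡ 355^2 = 126025 ≡ 456
476^64 ≡ 456^2 = 207936 ≡ 337
476^128 ≡ 337^2 = 113569 ≡ 620
148 = 128 + 16 + 4, so 476^148 ≡ 620·355·316 ≡ 256 (mod 631)
279·256 = 71424 ≡ 121 (mod 631)
121 ≡ 121 (mod 631), so the signature is genuine.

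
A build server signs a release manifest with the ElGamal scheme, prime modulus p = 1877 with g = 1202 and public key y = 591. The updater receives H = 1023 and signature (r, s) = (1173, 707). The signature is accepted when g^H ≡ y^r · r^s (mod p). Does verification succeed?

Left side g^H mod p:
1202^2 = 1444804 ≡ 1391
1202^4 ≡ 1391^2 = 1934881 ≡ 1571
1202^8 ≡ 1571^2 = 2468041 ≡ 1663
1202^16 ≡ 1663^2 = 2765569 ≡ 748
1202^32 ≡ 748^2 = 559504 ≡ 158
1202^64 ≡ 158^2 = 24964 ≡ 563
1202^128 ≡ 563^2 = 316969 ≡ 1633
1202^256 ≡ 1633^2 = 2666689 ≡ 1349
1202^512 ≡ 1349^2 = 1819801 ≡ 988
1023 = 512 + 256 + 128 + 64 + 32 + 16 + 8 + 4 + 2 + 1, so 1202^1023 ≡ 988·1349·1633·563·158·748·1663·1571·1391·1202 ≡ 353 (mod 1877)
Right side y^r · r^s mod p:
591^2 = 349281 ≡ 159
591^4 ≡ 159^2 = 25281 ≡ 880
591^8 ≡ 880^2 = 774400 ≡ 1076
591^16 ≡ 1076^2 = 1157776 ≡ 1544
591^32 ≡ 1544^2 = 2383936 ≡ 146
591^64 ≡ 146^2 = 21316 ≡ 669
591^128 ≡ 669^2 = 447561 ≡ 835
591^256 ≡ 835^2 = 697225 ≡ 858
591^512 ≡ 858^2 = 736164 ≡ 380
591^1024 ≡ 380^2 = 144400 ≡ 1748
1173 = 1024 + 128 + 16 + 4 + 1, so 591^1173 ≡ 1748·835·1544·880·591 ≡ 1562 (mod 1877)
1173^2 = 1375929 ≡ 88
1173^4 ≡ 88^2 = 7744 ≡ 236
1173^8 ≡ 236^2 = 55696 ≡ 1263
1173^16 ≡ 1263^2 = 1595169 ≡ 1596
1173^32 ≡ 1596^2 = 2547216 ≡ 127
1173^64 ≡ 127^2 = 16129 ≡ 1113
1173^128 ≡ 1113^2 = 1238769 ≡ 1826
1173^256 ≡ 1826^2 = 3334276 ≡ 724
1173^512 ≡ 724^2 = 524176 ≡ 493
707 = 512 + 128 + 64 + 2 + 1, so 1173^707 ≡ 493·1826·1113·88·1173 ≡ 1503 (mod 1877)
1562·1503 = 2347686 ≡ 1436 (mod 1877)
353 ≠ 1436, so verification fails.

fails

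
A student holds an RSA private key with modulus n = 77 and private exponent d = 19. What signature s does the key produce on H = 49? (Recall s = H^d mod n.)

H^2 ≡ 49^2 = 2401 ≡ 14
H^4 ≡ 14^2 = 196 ≡ 42
H^8 ≡ 42^2 = 1764 ≡ 70
H^16 ≡ 70^2 = 4900 ≡ 49
19 = 16 + 2 + 1, so H^19 ≡ 49·14·49 ≡ 42 (mod 77)

42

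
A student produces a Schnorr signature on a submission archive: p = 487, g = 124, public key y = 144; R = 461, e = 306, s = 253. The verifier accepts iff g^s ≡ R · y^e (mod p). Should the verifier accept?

g^s mod p:
Squares mod 487: 124^1≡124, 124^2≡279, 124^4≡408, 124^8≡397, 124^16≡308, 124^32≡386, 124^64≡461, 124^128≡189
253 = 128 + 64 + 32 + 16 + 8 + 4 + 1, so 124^253 ≡ 189·461·386·308·397·408·124 ≡ 214 (mod 487)
R · y^e mod p:
Squares mod 487: 144^1≡144, 144^2≡282, 144^4≡143, 144^8≡482, 144^16≡25, 144^32≡138, 144^64≡51, 144^128≡166, 144^256≡284
306 = 256 + 32 + 16 + 2, so 144^306 ≡ 284·138·25·282 ≡ 254 (mod 487)
461·254 = 117094 ≡ 214 (mod 487)
214 ≡ 214 (mod 487); signature holds.

accept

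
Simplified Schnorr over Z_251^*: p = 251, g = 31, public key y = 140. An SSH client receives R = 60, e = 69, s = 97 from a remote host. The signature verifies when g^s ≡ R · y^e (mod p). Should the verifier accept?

reject

g^s mod p:
31^2 = 961 ≡ 208
31^4 ≡ 208^2 = 43264 ≡ 92
31^8 ≡ 92^2 = 8464 ≡ 181
31^16 ≡ 181^2 = 32761 ≡ 131
31^32 ≡ 131^2 = 17161 ≡ 93
31^64 ≡ 93^2 = 8649 ≡ 115
97 = 64 + 32 + 1, so 31^97 ≡ 115·93·31 ≡ 225 (mod 251)
R · y^e mod p:
140^2 = 19600 ≡ 22
140^4 ≡ 22^2 = 484 ≡ 233
140^8 ≡ 233^2 = 54289 ≡ 73
140^16 ≡ 73^2 = 5329 ≡ 58
140^32 ≡ 58^2 = 3364 ≡ 101
140^64 ≡ 101^2 = 10201 ≡ 161
69 = 64 + 4 + 1, so 140^69 ≡ 161·233·140 ≡ 147 (mod 251)
60·147 = 8820 ≡ 35 (mod 251)
225 ≠ 35; the check fails.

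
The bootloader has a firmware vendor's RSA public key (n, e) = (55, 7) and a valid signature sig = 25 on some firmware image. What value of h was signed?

20

Squares mod 55: sig^1≡25, sig^2≡20, sig^4≡15
7 = 4 + 2 + 1, so sig^7 ≡ 15·20·25 ≡ 20 (mod 55)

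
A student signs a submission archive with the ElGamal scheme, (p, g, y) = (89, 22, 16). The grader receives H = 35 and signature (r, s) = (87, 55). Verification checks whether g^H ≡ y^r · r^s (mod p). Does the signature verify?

Left side g^H mod p:
Squares mod 89: 22^1≡22, 22^2≡39, 22^4≡8, 22^8≡64, 22^16≡2, 22^32≡4
35 = 32 + 2 + 1, so 22^35 ≡ 4·39·22 ≡ 50 (mod 89)
Right side y^r · r^s mod p:
Squares mod 89: 16^1≡16, 16^2≡78, 16^4≡32, 16^8≡45, 16^16≡67, 16^32≡39, 16^64≡8
87 = 64 + 16 + 4 + 2 + 1, so 16^87 ≡ 8·67·32·78·16 ≡ 39 (mod 89)
Squares mod 89: 87^1≡87, 87^2≡4, 87^4≡16, 87^8≡78, 87^16≡32, 87^32≡45
55 = 32 + 16 + 4 + 2 + 1, so 87^55 ≡ 45·32·16·4·87 ≡ 88 (mod 89)
39·88 = 3432 ≡ 50 (mod 89)
50 ≡ 50 (mod 89), so the signature is genuine.

verifies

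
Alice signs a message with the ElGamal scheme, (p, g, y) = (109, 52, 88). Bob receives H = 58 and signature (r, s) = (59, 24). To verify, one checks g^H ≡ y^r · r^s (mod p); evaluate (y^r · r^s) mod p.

88^2 = 7744 ≡ 5
88^4 ≡ 5^2 = 25
88^8 ≡ 25^2 = 625 ≡ 80
88^16 ≡ 80^2 = 6400 ≡ 78
88^32 ≡ 78^2 = 6084 ≡ 89
59 = 32 + 16 + 8 + 2 + 1, so 88^59 ≡ 89·78·80·5·88 ≡ 20 (mod 109)
59^2 = 3481 ≡ 102
59^4 ≡ 102^2 = 10404 ≡ 49
59^8 ≡ 49^2 = 2401 ≡ 3
59^16 ≡ 3^2 = 9
24 = 16 + 8, so 59^24 ≡ 9·3 ≡ 27 (mod 109)
y^r · r^s ≡ 20·27 = 540 ≡ 104 (mod 109)

104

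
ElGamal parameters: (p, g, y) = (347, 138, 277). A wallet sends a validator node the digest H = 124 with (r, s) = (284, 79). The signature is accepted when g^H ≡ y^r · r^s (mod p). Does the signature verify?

does not verify

Left side g^H mod p:
Squares mod 347: 138^1≡138, 138^2≡306, 138^4≡293, 138^8≡140, 138^16≡168, 138^32≡117, 138^64≡156
124 = 64 + 32 + 16 + 8 + 4, so 138^124 ≡ 156·117·168·140·293 ≡ 12 (mod 347)
Right side y^r · r^s mod p:
Squares mod 347: 277^1≡277, 277^2≡42, 277^4≡29, 277^8≡147, 277^16≡95, 277^32≡3, 277^64≡9, 277^128≡81, 277^256≡315
284 = 256 + 16 + 8 + 4, so 277^284 ≡ 315·95·147·29 ≡ 236 (mod 347)
Squares mod 347: 284^1≡284, 284^2≡152, 284^4≡202, 284^8≡205, 284^16≡38, 284^32≡56, 284^64≡13
79 = 64 + 8 + 4 + 2 + 1, so 284^79 ≡ 13·205·202·152·284 ≡ 229 (mod 347)
236·229 = 54044 ≡ 259 (mod 347)
12 ≠ 259, so verification fails.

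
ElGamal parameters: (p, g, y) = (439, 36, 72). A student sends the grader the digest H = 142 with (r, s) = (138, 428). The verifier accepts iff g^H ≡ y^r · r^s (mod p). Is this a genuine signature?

forged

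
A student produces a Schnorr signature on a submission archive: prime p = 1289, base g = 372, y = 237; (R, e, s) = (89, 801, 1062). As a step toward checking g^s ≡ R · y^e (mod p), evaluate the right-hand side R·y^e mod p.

237^2 = 56169 ≡ 742
237^4 ≡ 742^2 = 550564 ≡ 161
237^8 ≡ 161^2 = 25921 ≡ 141
237^16 ≡ 141^2 = 19881 ≡ 546
237^32 ≡ 546^2 = 298116 ≡ 357
237^64 ≡ 357^2 = 127449 ≡ 1127
237^128 ≡ 1127^2 = 1270129 ≡ 464
237^256 ≡ 464^2 = 215296 ≡ 33
237^512 ≡ 33^2 = 1089
801 = 512 + 256 + 32 + 1, so 237^801 ≡ 1089·33·357·237 ≡ 1180 (mod 1289)
R · y^e ≡ 89·1180 = 105020 ≡ 611 (mod 1289)

611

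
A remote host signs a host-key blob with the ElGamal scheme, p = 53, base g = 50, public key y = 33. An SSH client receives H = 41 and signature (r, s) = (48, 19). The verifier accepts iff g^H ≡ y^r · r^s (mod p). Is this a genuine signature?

genuine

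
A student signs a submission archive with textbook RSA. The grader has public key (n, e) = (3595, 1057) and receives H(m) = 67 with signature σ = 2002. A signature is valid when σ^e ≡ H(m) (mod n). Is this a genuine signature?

σ^2 ≡ 2002^2 = 4008004 ≡ 3174
σ^4 ≡ 3174^2 = 10074276 ≡ 1086
σ^8 ≡ 1086^2 = 1179396 ≡ 236
σ^16 ≡ 236^2 = 55696 ≡ 1771
σ^32 ≡ 1771^2 = 3136441 ≡ 1601
σ^64 ≡ 1601^2 = 2563201 ≡ 3561
σ^128 ≡ 3561^2 = 12680721 ≡ 1156
σ^256 ≡ 1156^2 = 1336336 ≡ 2591
σ^512 ≡ 2591^2 = 6713281 ≡ 1416
σ^1024 ≡ 1416^2 = 2005056 ≡ 2641
1057 = 1024 + 32 + 1, so σ^1057 ≡ 2641·1601·2002 ≡ 492 (mod 3595)
492 ≠ 67, so verification fails.

forged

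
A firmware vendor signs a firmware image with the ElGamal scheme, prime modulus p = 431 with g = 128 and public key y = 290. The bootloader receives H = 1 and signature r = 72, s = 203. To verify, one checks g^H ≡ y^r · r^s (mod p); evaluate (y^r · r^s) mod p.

290^2 = 84100 ≡ 55
290^4 ≡ 55^2 = 3025 ≡ 8
290^8 ≡ 8^2 = 64
290^16 ≡ 64^2 = 4096 ≡ 217
290^32 ≡ 217^2 = 47089 ≡ 110
290^64 ≡ 110^2 = 12100 ≡ 32
72 = 64 + 8, so 290^72 ≡ 32·64 ≡ 324 (mod 431)
72^2 = 5184 ≡ 12
72^4 ≡ 12^2 = 144
72^8 ≡ 144^2 = 20736 ≡ 48
72^16 ≡ 48^2 = 2304 ≡ 149
72^32 ≡ 149^2 = 22201 ≡ 220
72^64 ≡ 220^2 = 48400 ≡ 128
72^128 ≡ 128^2 = 16384 ≡ 6
203 = 128 + 64 + 8 + 2 + 1, so 72^203 ≡ 6·128·48·12·72 ≡ 27 (mod 431)
y^r · r^s ≡ 324·27 = 8748 ≡ 128 (mod 431)

128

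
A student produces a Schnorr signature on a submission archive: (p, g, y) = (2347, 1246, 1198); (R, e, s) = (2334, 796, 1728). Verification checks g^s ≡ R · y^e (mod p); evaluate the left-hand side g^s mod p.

581

1246^2 = 1552516 ≡ 1149
1246^4 ≡ 1149^2 = 1320201 ≡ 1187
1246^8 ≡ 1187^2 = 1408969 ≡ 769
1246^16 ≡ 769^2 = 591361 ≡ 2264
1246^32 ≡ 2264^2 = 5125696 ≡ 2195
1246^64 ≡ 2195^2 = 4818025 ≡ 1981
1246^128 ≡ 1981^2 = 3924361 ≡ 177
1246^256 ≡ 177^2 = 31329 ≡ 818
1246^512 ≡ 818^2 = 669124 ≡ 229
1246^1024 ≡ 229^2 = 52441 ≡ 807
1728 = 1024 + 512 + 128 + 64, so 1246^1728 ≡ 807·229·177·1981 ≡ 581 (mod 2347)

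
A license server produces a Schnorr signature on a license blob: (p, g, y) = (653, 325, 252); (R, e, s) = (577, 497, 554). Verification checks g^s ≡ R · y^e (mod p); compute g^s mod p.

325^2 = 105625 ≡ 492
325^4 ≡ 492^2 = 242064 ≡ 454
325^8 ≡ 454^2 = 206116 ≡ 421
325^16 ≡ 421^2 = 177241 ≡ 278
325^32 ≡ 278^2 = 77284 ≡ 230
325^64 ≡ 230^2 = 52900 ≡ 7
325^128 ≡ 7^2 = 49
325^256 ≡ 49^2 = 2401 ≡ 442
325^512 ≡ 442^2 = 195364 ≡ 117
554 = 512 + 32 + 8 + 2, so 325^554 ≡ 117·230·421·492 ≡ 316 (mod 653)

316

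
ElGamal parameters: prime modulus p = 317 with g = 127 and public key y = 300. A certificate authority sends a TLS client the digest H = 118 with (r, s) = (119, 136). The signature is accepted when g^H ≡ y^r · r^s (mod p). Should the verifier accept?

Left side g^H mod p:
127^2 = 16129 ≡ 279
127^4 ≡ 279^2 = 77841 ≡ 176
127^8 ≡ 176^2 = 30976 ≡ 227
127^16 ≡ 227^2 = 51529 ≡ 175
127^32 ≡ 175^2 = 30625 ≡ 193
127^64 ≡ 193^2 = 37249 ≡ 160
118 = 64 + 32 + 16 + 4 + 2, so 127^118 ≡ 160·193·175·176·279 ≡ 39 (mod 317)
Right side y^r · r^s mod p:
300^2 = 90000 ≡ 289
300^4 ≡ 289^2 = 83521 ≡ 150
300^8 ≡ 150^2 = 22500 ≡ 310
300^16 ≡ 310^2 = 96100 ≡ 49
300^32 ≡ 49^2 = 2401 ≡ 182
300^64 ≡ 182^2 = 33124 ≡ 156
119 = 64 + 32 + 16 + 4 + 2 + 1, so 300^119 ≡ 156·182·49·150·289·300 ≡ 50 (mod 317)
119^2 = 14161 ≡ 213
119^4 ≡ 213^2 = 45369 ≡ 38
119^8 ≡ 38^2 = 1444 ≡ 176
119^16 ≡ 176^2 = 30976 ≡ 227
119^32 ≡ 227^2 = 51529 ≡ 175
119^64 ≡ 175^2 = 30625 ≡ 193
119^128 ≡ 193^2 = 37249 ≡ 160
136 = 128 + 8, so 119^136 ≡ 160·176 ≡ 264 (mod 317)
50·264 = 13200 ≡ 203 (mod 317)
39 ≠ 203, so verification fails.

reject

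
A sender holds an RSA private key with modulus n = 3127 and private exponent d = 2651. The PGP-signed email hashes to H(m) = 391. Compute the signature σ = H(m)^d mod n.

1068

Squares mod 3127: (H(m))^1≡391, (H(m))^2≡2785, (H(m))^4≡1265, (H(m))^8≡2328, (H(m))^16≡493, (H(m))^32≡2270, (H(m))^64≡2731, (H(m))^128≡466, (H(m))^256≡1393, (H(m))^512≡1709, (H(m))^1024≡63, (H(m))^2048≡842
2651 = 2048 + 512 + 64 + 16 + 8 + 2 + 1, so (H(m))^2651 ≡ 842·1709·2731·493·2328·2785·391 ≡ 1068 (mod 3127)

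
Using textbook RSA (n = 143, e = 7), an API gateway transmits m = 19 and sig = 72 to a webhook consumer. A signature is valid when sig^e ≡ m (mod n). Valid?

sig^7 mod 143 = 19
19 = m, so the signature checks out.

yes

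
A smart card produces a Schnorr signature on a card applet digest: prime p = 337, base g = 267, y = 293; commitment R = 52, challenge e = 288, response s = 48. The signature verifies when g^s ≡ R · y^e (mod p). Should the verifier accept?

g^s mod p:
Squares mod 337: 267^1≡267, 267^2≡182, 267^4≡98, 267^8≡168, 267^16≡253, 267^32≡316
48 = 32 + 16, so 267^48 ≡ 316·253 ≡ 79 (mod 337)
R · y^e mod p:
Squares mod 337: 293^1≡293, 293^2≡251, 293^4≡319, 293^8≡324, 293^16≡169, 293^32≡253, 293^64≡316, 293^128≡104, 293^256≡32
288 = 256 + 32, so 293^288 ≡ 32·253 ≡ 8 (mod 337)
52·8 = 416 ≡ 79 (mod 337)
79 ≡ 79 (mod 337); signature holds.

accept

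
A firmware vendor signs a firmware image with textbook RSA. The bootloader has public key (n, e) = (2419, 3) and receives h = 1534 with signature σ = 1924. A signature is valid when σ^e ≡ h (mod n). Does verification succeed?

fails

σ^2 ≡ 1924^2 = 3701776 ≡ 706
3 = 2 + 1, so σ^3 ≡ 706·1924 ≡ 1285 (mod 2419)
1285 ≠ 1534, so verification fails.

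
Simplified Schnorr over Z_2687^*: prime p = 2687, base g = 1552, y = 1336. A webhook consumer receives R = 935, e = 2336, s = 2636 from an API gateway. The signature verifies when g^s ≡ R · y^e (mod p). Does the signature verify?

g^s mod p:
1552^2 = 2408704 ≡ 1152
1552^4 ≡ 1152^2 = 1327104 ≡ 2413
1552^8 ≡ 2413^2 = 5822569 ≡ 2527
1552^16 ≡ 2527^2 = 6385729 ≡ 1417
1552^32 ≡ 1417^2 = 2007889 ≡ 700
1552^64 ≡ 700^2 = 490000 ≡ 966
1552^128 ≡ 966^2 = 933156 ≡ 767
1552^256 ≡ 767^2 = 588289 ≡ 2523
1552^512 ≡ 2523^2 = 6365529 ≡ 26
1552^1024 ≡ 26^2 = 676
1552^2048 ≡ 676^2 = 456976 ≡ 186
2636 = 2048 + 512 + 64 + 8 + 4, so 1552^2636 ≡ 186·26·966·2527·2413 ≡ 1295 (mod 2687)
R · y^e mod p:
1336^2 = 1784896 ≡ 728
1336^4 ≡ 728^2 = 529984 ≡ 645
1336^8 ≡ 645^2 = 416025 ≡ 2227
1336^16 ≡ 2227^2 = 4959529 ≡ 2014
1336^32 ≡ 2014^2 = 4056196 ≡ 1513
1336^64 ≡ 1513^2 = 2289169 ≡ 2532
1336^128 ≡ 2532^2 = 6411024 ≡ 2529
1336^256 ≡ 2529^2 = 6395841 ≡ 781
1336^512 ≡ 781^2 = 609961 ≡ 12
1336^1024 ≡ 12^2 = 144
1336^2048 ≡ 144^2 = 20736 ≡ 1927
2336 = 2048 + 256 + 32, so 1336^2336 ≡ 1927·781·1513 ≡ 921 (mod 2687)
935·921 = 861135 ≡ 1295 (mod 2687)
1295 ≡ 1295 (mod 2687); signature holds.

verifies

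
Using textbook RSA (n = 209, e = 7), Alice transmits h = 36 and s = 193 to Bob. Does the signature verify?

Squares mod 209: s^1≡193, s^2≡47, s^4≡119
7 = 4 + 2 + 1, so s^7 ≡ 119·47·193 ≡ 173 (mod 209)
The recovered value 173 does not match the digest 36.

does not verify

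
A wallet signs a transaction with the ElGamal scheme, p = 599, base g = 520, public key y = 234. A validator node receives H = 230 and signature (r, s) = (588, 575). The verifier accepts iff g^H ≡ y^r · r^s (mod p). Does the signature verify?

Left side g^H mod p:
520^2 = 270400 ≡ 251
520^4 ≡ 251^2 = 63001 ≡ 106
520^8 ≡ 106^2 = 11236 ≡ 454
520^16 ≡ 454^2 = 206116 ≡ 60
520^32 ≡ 60^2 = 3600 ≡ 6
520^64 ≡ 6^2 = 36
520^128 ≡ 36^2 = 1296 ≡ 98
230 = 128 + 64 + 32 + 4 + 2, so 520^230 ≡ 98·36·6·106·251 ≡ 434 (mod 599)
Right side y^r · r^s mod p:
234^2 = 54756 ≡ 247
234^4 ≡ 247^2 = 61009 ≡ 510
234^8 ≡ 510^2 = 260100 ≡ 134
234^16 ≡ 134^2 = 17956 ≡ 585
234^32 ≡ 585^2 = 342225 ≡ 196
234^64 ≡ 196^2 = 38416 ≡ 80
234^128 ≡ 80^2 = 6400 ≡ 410
234^256 ≡ 410^2 = 168100 ≡ 380
234^512 ≡ 380^2 = 144400 ≡ 41
588 = 512 + 64 + 8 + 4, so 234^588 ≡ 41·80·134·510 ≡ 415 (mod 599)
588^2 = 345744 ≡ 121
588^4 ≡ 121^2 = 14641 ≡ 265
588^8 ≡ 265^2 = 70225 ≡ 142
588^16 ≡ 142^2 = 20164 ≡ 397
588^32 ≡ 397^2 = 157609 ≡ 72
588^64 ≡ 72^2 = 5184 ≡ 392
588^128 ≡ 392^2 = 153664 ≡ 320
588^256 ≡ 320^2 = 102400 ≡ 570
588^512 ≡ 570^2 = 324900 ≡ 242
575 = 512 + 32 + 16 + 8 + 4 + 2 + 1, so 588^575 ≡ 242·72·397·142·265·121·588 ≡ 361 (mod 599)
415·361 = 149815 ≡ 65 (mod 599)
434 ≠ 65, so verification fails.

does not verify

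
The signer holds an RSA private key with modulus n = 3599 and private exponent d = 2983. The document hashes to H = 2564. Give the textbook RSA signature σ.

2910

Squares mod 3599: H^1≡2564, H^2≡2322, H^4≡382, H^8≡1964, H^16≡2767, H^32≡1216, H^64≡3066, H^128≡3367, H^256≡3438, H^512≡728, H^1024≡931, H^2048≡3001
2983 = 2048 + 512 + 256 + 128 + 32 + 4 + 2 + 1, so H^2983 ≡ 3001·728·3438·3367·1216·382·2322·2564 ≡ 2910 (mod 3599)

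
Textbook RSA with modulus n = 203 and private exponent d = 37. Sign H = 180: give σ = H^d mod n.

138

H^2 ≡ 180^2 = 32400 ≡ 123
H^4 ≡ 123^2 = 15129 ≡ 107
H^8 ≡ 107^2 = 11449 ≡ 81
H^16 ≡ 81^2 = 6561 ≡ 65
H^32 ≡ 65^2 = 4225 ≡ 165
37 = 32 + 4 + 1, so H^37 ≡ 165·107·180 ≡ 138 (mod 203)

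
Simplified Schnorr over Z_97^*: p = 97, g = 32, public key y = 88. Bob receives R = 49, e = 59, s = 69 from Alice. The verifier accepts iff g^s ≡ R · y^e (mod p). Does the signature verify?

g^s mod p:
Squares mod 97: 32^1≡32, 32^2≡54, 32^4≡6, 32^8≡36, 32^16≡35, 32^32≡61, 32^64≡35
69 = 64 + 4 + 1, so 32^69 ≡ 35·6·32 ≡ 27 (mod 97)
R · y^e mod p:
Squares mod 97: 88^1≡88, 88^2≡81, 88^4≡62, 88^8≡61, 88^16≡35, 88^32≡61
59 = 32 + 16 + 8 + 2 + 1, so 88^59 ≡ 61·35·61·81·88 ≡ 54 (mod 97)
49·54 = 2646 ≡ 27 (mod 97)
27 ≡ 27 (mod 97); signature holds.

verifies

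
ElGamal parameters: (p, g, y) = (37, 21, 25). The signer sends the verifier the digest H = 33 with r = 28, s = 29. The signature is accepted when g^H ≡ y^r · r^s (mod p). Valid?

yes

Left side g^H mod p:
Squares mod 37: 21^1≡21, 21^2≡34, 21^4≡9, 21^8≡7, 21^16≡12, 21^32≡33
33 = 32 + 1, so 21^33 ≡ 33·21 ≡ 27 (mod 37)
Right side y^r · r^s mod p:
Squares mod 37: 25^1≡25, 25^2≡33, 25^4≡16, 25^8≡34, 25^16≡9
28 = 16 + 8 + 4, so 25^28 ≡ 9·34·16 ≡ 12 (mod 37)
Squares mod 37: 28^1≡28, 28^2≡7, 28^4≡12, 28^8≡33, 28^16≡16
29 = 16 + 8 + 4 + 1, so 28^29 ≡ 16·33·12·28 ≡ 30 (mod 37)
12·30 = 360 ≡ 27 (mod 37)
27 ≡ 27 (mod 37), so the signature is genuine.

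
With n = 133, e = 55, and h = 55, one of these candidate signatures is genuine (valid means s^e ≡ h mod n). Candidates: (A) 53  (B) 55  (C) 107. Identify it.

Candidate A: Squares mod 133: 53^1≡53, 53^2≡16, 53^4≡123, 53^8≡100, 53^16≡25, 53^32≡93; 55 = 32 + 16 + 4 + 2 + 1, so 53^55 ≡ 93·25·123·16·53 ≡ 53 (mod 133)
Candidate B: Squares mod 133: 55^1≡55, 55^2≡99, 55^4≡92, 55^8≡85, 55^16≡43, 55^32≡120; 55 = 32 + 16 + 4 + 2 + 1, so 55^55 ≡ 120·43·92·99·55 ≡ 55 (mod 133)
  → matches h = 55
Candidate C: Squares mod 133: 107^1≡107, 107^2≡11, 107^4≡121, 107^8≡11, 107^16≡121, 107^32≡11; 55 = 32 + 16 + 4 + 2 + 1, so 107^55 ≡ 11·121·121·11·107 ≡ 107 (mod 133)

B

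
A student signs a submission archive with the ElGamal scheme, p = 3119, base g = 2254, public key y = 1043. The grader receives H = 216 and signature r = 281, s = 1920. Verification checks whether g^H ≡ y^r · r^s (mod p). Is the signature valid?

valid

Left side g^H mod p:
2254^2 = 5080516 ≡ 2784
2254^4 ≡ 2784^2 = 7750656 ≡ 3060
2254^8 ≡ 3060^2 = 9363600 ≡ 362
2254^16 ≡ 362^2 = 131044 ≡ 46
2254^32 ≡ 46^2 = 2116
2254^64 ≡ 2116^2 = 4477456 ≡ 1691
2254^128 ≡ 1691^2 = 2859481 ≡ 2477
216 = 128 + 64 + 16 + 8, so 2254^216 ≡ 2477·1691·46·362 ≡ 2598 (mod 3119)
Right side y^r · r^s mod p:
1043^2 = 1087849 ≡ 2437
1043^4 ≡ 2437^2 = 5938969 ≡ 393
1043^8 ≡ 393^2 = 154449 ≡ 1618
1043^16 ≡ 1618^2 = 2617924 ≡ 1083
1043^32 ≡ 1083^2 = 1172889 ≡ 145
1043^64 ≡ 145^2 = 21025 ≡ 2311
1043^128 ≡ 2311^2 = 5340721 ≡ 993
1043^256 ≡ 993^2 = 986049 ≡ 445
281 = 256 + 16 + 8 + 1, so 1043^281 ≡ 445·1083·1618·1043 ≡ 1855 (mod 3119)
281^2 = 78961 ≡ 986
281^4 ≡ 986^2 = 972196 ≡ 2187
281^8 ≡ 2187^2 = 4782969 ≡ 1542
281^16 ≡ 1542^2 = 2377764 ≡ 1086
281^32 ≡ 1086^2 = 1179396 ≡ 414
281^64 ≡ 414^2 = 171396 ≡ 2970
281^128 ≡ 2970^2 = 8820900 ≡ 368
281^256 ≡ 368^2 = 135424 ≡ 1307
281^512 ≡ 1307^2 = 1708249 ≡ 2156
281^1024 ≡ 2156^2 = 4648336 ≡ 1026
1920 = 1024 + 512 + 256 + 128, so 281^1920 ≡ 1026·2156·1307·368 ≡ 2352 (mod 3119)
1855·2352 = 4362960 ≡ 2598 (mod 3119)
2598 ≡ 2598 (mod 3119), so the signature is genuine.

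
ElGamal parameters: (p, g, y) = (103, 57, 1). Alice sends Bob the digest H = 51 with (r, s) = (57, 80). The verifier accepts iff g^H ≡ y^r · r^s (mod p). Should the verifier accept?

reject

Left side g^H mod p:
57^2 = 3249 ≡ 56
57^4 ≡ 56^2 = 3136 ≡ 46
57^8 ≡ 46^2 = 2116 ≡ 56
57^16 ≡ 56^2 = 3136 ≡ 46
57^32 ≡ 46^2 = 2116 ≡ 56
51 = 32 + 16 + 2 + 1, so 57^51 ≡ 56·46·56·57 ≡ 102 (mod 103)
Right side y^r · r^s mod p:
1^2 = 1
1^4 ≡ 1^2 = 1
1^8 ≡ 1^2 = 1
1^16 ≡ 1^2 = 1
1^32 ≡ 1^2 = 1
57 = 32 + 16 + 8 + 1, so 1^57 ≡ 1·1·1·1 ≡ 1 (mod 103)
57^2 = 3249 ≡ 56
57^4 ≡ 56^2 = 3136 ≡ 46
57^8 ≡ 46^2 = 2116 ≡ 56
57^16 ≡ 56^2 = 3136 ≡ 46
57^32 ≡ 46^2 = 2116 ≡ 56
57^64 ≡ 56^2 = 3136 ≡ 46
80 = 64 + 16, so 57^80 ≡ 46·46 ≡ 56 (mod 103)
1·56 = 56 ≡ 56 (mod 103)
102 ≠ 56, so verification fails.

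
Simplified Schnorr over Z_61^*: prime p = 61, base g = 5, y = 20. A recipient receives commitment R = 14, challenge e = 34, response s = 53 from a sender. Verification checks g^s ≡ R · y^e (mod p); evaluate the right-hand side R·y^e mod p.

20^2 = 400 ≡ 34
20^4 ≡ 34^2 = 1156 ≡ 58
20^8 ≡ 58^2 = 3364 ≡ 9
20^16 ≡ 9^2 = 81 ≡ 20
20^32 ≡ 20^2 = 400 ≡ 34
34 = 32 + 2, so 20^34 ≡ 34·34 ≡ 58 (mod 61)
R · y^e ≡ 14·58 = 812 ≡ 19 (mod 61)

19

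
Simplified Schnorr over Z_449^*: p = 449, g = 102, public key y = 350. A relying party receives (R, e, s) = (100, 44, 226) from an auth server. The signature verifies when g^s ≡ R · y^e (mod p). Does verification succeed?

g^s mod p:
102^2 = 10404 ≡ 77
102^4 ≡ 77^2 = 5929 ≡ 92
102^8 ≡ 92^2 = 8464 ≡ 382
102^16 ≡ 382^2 = 145924 ≡ 448
102^32 ≡ 448^2 = 200704 ≡ 1
102^64 ≡ 1^2 = 1
102^128 ≡ 1^2 = 1
226 = 128 + 64 + 32 + 2, so 102^226 ≡ 1·1·1·77 ≡ 77 (mod 449)
R · y^e mod p:
350^2 = 122500 ≡ 372
350^4 ≡ 372^2 = 138384 ≡ 92
350^8 ≡ 92^2 = 8464 ≡ 382
350^16 ≡ 382^2 = 145924 ≡ 448
350^32 ≡ 448^2 = 200704 ≡ 1
44 = 32 + 8 + 4, so 350^44 ≡ 1·382·92 ≡ 122 (mod 449)
100·122 = 12200 ≡ 77 (mod 449)
77 ≡ 77 (mod 449); signature holds.

passes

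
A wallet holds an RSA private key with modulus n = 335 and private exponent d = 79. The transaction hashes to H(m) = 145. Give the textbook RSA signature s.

(H(m))^2 ≡ 145^2 = 21025 ≡ 255
(H(m))^4 ≡ 255^2 = 65025 ≡ 35
(H(m))^8 ≡ 35^2 = 1225 ≡ 220
(H(m))^16 ≡ 220^2 = 48400 ≡ 160
(H(m))^32 ≡ 160^2 = 25600 ≡ 140
(H(m))^64 ≡ 140^2 = 19600 ≡ 170
79 = 64 + 8 + 4 + 2 + 1, so (H(m))^79 ≡ 170·220·35·255·145 ≡ 280 (mod 335)

280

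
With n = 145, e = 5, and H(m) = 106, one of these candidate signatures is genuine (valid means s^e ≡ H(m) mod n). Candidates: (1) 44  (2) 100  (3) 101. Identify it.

Candidate 1: Squares mod 145: 44^1≡44, 44^2≡51, 44^4≡136; 5 = 4 + 1, so 44^5 ≡ 136·44 ≡ 39 (mod 145)
Candidate 2: Squares mod 145: 100^1≡100, 100^2≡140, 100^4≡25; 5 = 4 + 1, so 100^5 ≡ 25·100 ≡ 35 (mod 145)
Candidate 3: Squares mod 145: 101^1≡101, 101^2≡51, 101^4≡136; 5 = 4 + 1, so 101^5 ≡ 136·101 ≡ 106 (mod 145)
  → matches H(m) = 106

3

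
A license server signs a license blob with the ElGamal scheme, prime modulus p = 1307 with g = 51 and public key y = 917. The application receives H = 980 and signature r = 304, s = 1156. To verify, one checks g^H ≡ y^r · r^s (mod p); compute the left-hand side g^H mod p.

51^2 = 2601 ≡ 1294
51^4 ≡ 1294^2 = 1674436 ≡ 169
51^8 ≡ 169^2 = 28561 ≡ 1114
51^16 ≡ 1114^2 = 1240996 ≡ 653
51^32 ≡ 653^2 = 426409 ≡ 327
51^64 ≡ 327^2 = 106929 ≡ 1062
51^128 ≡ 1062^2 = 1127844 ≡ 1210
51^256 ≡ 1210^2 = 1464100 ≡ 260
51^512 ≡ 260^2 = 67600 ≡ 943
980 = 512 + 256 + 128 + 64 + 16 + 4, so 51^980 ≡ 943·260·1210·1062·653·169 ≡ 214 (mod 1307)

214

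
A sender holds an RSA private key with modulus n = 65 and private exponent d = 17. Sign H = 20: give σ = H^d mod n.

50

H^2 ≡ 20^2 = 400 ≡ 10
H^4 ≡ 10^2 = 100 ≡ 35
H^8 ≡ 35^2 = 1225 ≡ 55
H^16 ≡ 55^2 = 3025 ≡ 35
17 = 16 + 1, so H^17 ≡ 35·20 ≡ 50 (mod 65)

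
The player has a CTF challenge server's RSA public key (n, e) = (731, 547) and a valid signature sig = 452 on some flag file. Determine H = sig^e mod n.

65

Squares mod 731: sig^1≡452, sig^2≡355, sig^4≡293, sig^8≡322, sig^16≡613, sig^32≡35, sig^64≡494, sig^128≡613, sig^256≡35, sig^512≡494
547 = 512 + 32 + 2 + 1, so sig^547 ≡ 494·35·355·452 ≡ 65 (mod 731)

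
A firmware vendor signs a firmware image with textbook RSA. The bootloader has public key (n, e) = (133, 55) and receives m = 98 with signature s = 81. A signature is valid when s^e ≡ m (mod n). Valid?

no

Squares mod 133: s^1≡81, s^2≡44, s^4≡74, s^8≡23, s^16≡130, s^32≡9
55 = 32 + 16 + 4 + 2 + 1, so s^55 ≡ 9·130·74·44·81 ≡ 81 (mod 133)
s^55 mod 133 = 81, but m = 98.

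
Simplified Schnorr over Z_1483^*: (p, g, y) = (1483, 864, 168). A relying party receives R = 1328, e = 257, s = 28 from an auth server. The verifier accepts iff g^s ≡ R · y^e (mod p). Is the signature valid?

g^s mod p:
864^2 = 746496 ≡ 547
864^4 ≡ 547^2 = 299209 ≡ 1126
864^8 ≡ 1126^2 = 1267876 ≡ 1394
864^16 ≡ 1394^2 = 1943236 ≡ 506
28 = 16 + 8 + 4, so 864^28 ≡ 506·1394·1126 ≡ 1418 (mod 1483)
R · y^e mod p:
168^2 = 28224 ≡ 47
168^4 ≡ 47^2 = 2209 ≡ 726
168^8 ≡ 726^2 = 527076 ≡ 611
168^16 ≡ 611^2 = 373321 ≡ 1088
168^32 ≡ 1088^2 = 1183744 ≡ 310
168^64 ≡ 310^2 = 96100 ≡ 1188
168^128 ≡ 1188^2 = 1411344 ≡ 1011
168^256 ≡ 1011^2 = 1022121 ≡ 334
257 = 256 + 1, so 168^257 ≡ 334·168 ≡ 1241 (mod 1483)
1328·1241 = 1648048 ≡ 435 (mod 1483)
1418 ≠ 435; the check fails.

invalid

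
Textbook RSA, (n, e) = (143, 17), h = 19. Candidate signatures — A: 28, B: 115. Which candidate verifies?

Candidate A: Squares mod 143: 28^1≡28, 28^2≡69, 28^4≡42, 28^8≡48, 28^16≡16; 17 = 16 + 1, so 28^17 ≡ 16·28 ≡ 19 (mod 143)
  → matches h = 19
Candidate B: Squares mod 143: 115^1≡115, 115^2≡69, 115^4≡42, 115^8≡48, 115^16≡16; 17 = 16 + 1, so 115^17 ≡ 16·115 ≡ 124 (mod 143)

A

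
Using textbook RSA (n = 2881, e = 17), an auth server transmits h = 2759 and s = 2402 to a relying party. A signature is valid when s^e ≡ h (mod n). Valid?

s^17 mod 2881 = 2759
s^17 mod 2881 = 2759 matches h.

yes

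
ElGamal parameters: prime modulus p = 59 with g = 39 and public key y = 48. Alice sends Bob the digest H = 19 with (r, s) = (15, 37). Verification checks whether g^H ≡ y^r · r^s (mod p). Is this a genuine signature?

Left side g^H mod p:
Squares mod 59: 39^1≡39, 39^2≡46, 39^4≡51, 39^8≡5, 39^16≡25
19 = 16 + 2 + 1, so 39^19 ≡ 25·46·39 ≡ 10 (mod 59)
Right side y^r · r^s mod p:
Squares mod 59: 48^1≡48, 48^2≡3, 48^4≡9, 48^8≡22
15 = 8 + 4 + 2 + 1, so 48^15 ≡ 22·9·3·48 ≡ 15 (mod 59)
Squares mod 59: 15^1≡15, 15^2≡48, 15^4≡3, 15^8≡9, 15^16≡22, 15^32≡12
37 = 32 + 4 + 1, so 15^37 ≡ 12·3·15 ≡ 9 (mod 59)
15·9 = 135 ≡ 17 (mod 59)
10 ≠ 17, so verification fails.

forged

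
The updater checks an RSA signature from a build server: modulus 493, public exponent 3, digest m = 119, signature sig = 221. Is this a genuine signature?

Squares mod 493: sig^1≡221, sig^2≡34
3 = 2 + 1, so sig^3 ≡ 34·221 ≡ 119 (mod 493)
119 = m, so the signature checks out.

genuine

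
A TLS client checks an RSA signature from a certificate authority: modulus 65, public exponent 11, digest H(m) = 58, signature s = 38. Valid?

s^2 ≡ 38^2 = 1444 ≡ 14
s^4 ≡ 14^2 = 196 ≡ 1
s^8 ≡ 1^2 = 1
11 = 8 + 2 + 1, so s^11 ≡ 1·14·38 ≡ 12 (mod 65)
s^11 mod 65 = 12, but H(m) = 58.

no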